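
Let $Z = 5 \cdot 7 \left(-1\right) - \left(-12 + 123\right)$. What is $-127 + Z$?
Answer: $-273$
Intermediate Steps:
$Z = -146$ ($Z = 35 \left(-1\right) - 111 = -35 - 111 = -146$)
$-127 + Z = -127 - 146 = -273$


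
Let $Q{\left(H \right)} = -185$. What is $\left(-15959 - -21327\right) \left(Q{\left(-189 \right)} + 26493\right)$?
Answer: $141221344$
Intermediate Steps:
$\left(-15959 - -21327\right) \left(Q{\left(-189 \right)} + 26493\right) = \left(-15959 - -21327\right) \left(-185 + 26493\right) = \left(-15959 + \left(-3533 + 24860\right)\right) 26308 = \left(-15959 + 21327\right) 26308 = 5368 \cdot 26308 = 141221344$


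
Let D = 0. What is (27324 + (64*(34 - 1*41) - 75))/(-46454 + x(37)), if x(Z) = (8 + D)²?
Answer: -26801/46390 ≈ -0.57773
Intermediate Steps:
x(Z) = 64 (x(Z) = (8 + 0)² = 8² = 64)
(27324 + (64*(34 - 1*41) - 75))/(-46454 + x(37)) = (27324 + (64*(34 - 1*41) - 75))/(-46454 + 64) = (27324 + (64*(34 - 41) - 75))/(-46390) = (27324 + (64*(-7) - 75))*(-1/46390) = (27324 + (-448 - 75))*(-1/46390) = (27324 - 523)*(-1/46390) = 26801*(-1/46390) = -26801/46390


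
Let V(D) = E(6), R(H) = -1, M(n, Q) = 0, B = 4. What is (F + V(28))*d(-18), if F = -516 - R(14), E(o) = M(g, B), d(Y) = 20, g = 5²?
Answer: -10300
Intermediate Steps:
g = 25
E(o) = 0
V(D) = 0
F = -515 (F = -516 - 1*(-1) = -516 + 1 = -515)
(F + V(28))*d(-18) = (-515 + 0)*20 = -515*20 = -10300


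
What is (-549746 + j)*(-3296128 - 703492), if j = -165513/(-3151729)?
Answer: 6929942574190778020/3151729 ≈ 2.1988e+12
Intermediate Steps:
j = 165513/3151729 (j = -165513*(-1/3151729) = 165513/3151729 ≈ 0.052515)
(-549746 + j)*(-3296128 - 703492) = (-549746 + 165513/3151729)*(-3296128 - 703492) = -1732650245321/3151729*(-3999620) = 6929942574190778020/3151729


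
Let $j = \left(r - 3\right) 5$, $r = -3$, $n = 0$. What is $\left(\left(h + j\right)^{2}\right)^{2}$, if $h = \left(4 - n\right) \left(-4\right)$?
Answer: $4477456$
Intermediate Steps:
$h = -16$ ($h = \left(4 - 0\right) \left(-4\right) = \left(4 + 0\right) \left(-4\right) = 4 \left(-4\right) = -16$)
$j = -30$ ($j = \left(-3 - 3\right) 5 = \left(-6\right) 5 = -30$)
$\left(\left(h + j\right)^{2}\right)^{2} = \left(\left(-16 - 30\right)^{2}\right)^{2} = \left(\left(-46\right)^{2}\right)^{2} = 2116^{2} = 4477456$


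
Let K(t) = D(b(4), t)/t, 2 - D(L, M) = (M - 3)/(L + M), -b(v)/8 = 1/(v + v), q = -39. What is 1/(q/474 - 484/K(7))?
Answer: -158/401491 ≈ -0.00039353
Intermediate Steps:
b(v) = -4/v (b(v) = -8/(v + v) = -8*1/(2*v) = -4/v)
D(L, M) = 2 - (-3 + M)/(L + M) (D(L, M) = 2 - (M - 3)/(L + M) = 2 - (-3 + M)/(L + M))
K(t) = (1 + t)/(t*(-1 + t)) (K(t) = ((3 + t + 2*(-4/4))/(-4/4 + t))/t = ((3 + t + 2*(-4*¼))/(-4*¼ + t))/t = ((3 + t + 2*(-1))/(-1 + t))/t = ((3 + t - 2)/(-1 + t))/t = ((1 + t)/(-1 + t))/t = (1 + t)/(t*(-1 + t)))
1/(q/474 - 484/K(7)) = 1/(-39/474 - 484*7*(-1 + 7)/(1 + 7)) = 1/(-39*1/474 - 484/((⅐)*8/6)) = 1/(-13/158 - 484/((⅐)*(⅙)*8)) = 1/(-13/158 - 484/4/21) = 1/(-13/158 - 484*21/4) = 1/(-13/158 - 2541) = 1/(-401491/158) = -158/401491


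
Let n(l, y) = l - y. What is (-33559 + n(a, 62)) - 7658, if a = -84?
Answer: -41363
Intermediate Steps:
(-33559 + n(a, 62)) - 7658 = (-33559 + (-84 - 1*62)) - 7658 = (-33559 + (-84 - 62)) - 7658 = (-33559 - 146) - 7658 = -33705 - 7658 = -41363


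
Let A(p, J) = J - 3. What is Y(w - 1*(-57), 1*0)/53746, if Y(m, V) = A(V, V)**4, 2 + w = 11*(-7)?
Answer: 81/53746 ≈ 0.0015071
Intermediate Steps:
w = -79 (w = -2 + 11*(-7) = -2 - 77 = -79)
A(p, J) = -3 + J
Y(m, V) = (-3 + V)**4
Y(w - 1*(-57), 1*0)/53746 = (-3 + 1*0)**4/53746 = (-3 + 0)**4*(1/53746) = (-3)**4*(1/53746) = 81*(1/53746) = 81/53746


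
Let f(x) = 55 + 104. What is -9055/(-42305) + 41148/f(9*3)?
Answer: 116147059/448433 ≈ 259.01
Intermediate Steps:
f(x) = 159
-9055/(-42305) + 41148/f(9*3) = -9055/(-42305) + 41148/159 = -9055*(-1/42305) + 41148*(1/159) = 1811/8461 + 13716/53 = 116147059/448433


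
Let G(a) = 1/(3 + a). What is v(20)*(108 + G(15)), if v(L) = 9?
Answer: 1945/2 ≈ 972.50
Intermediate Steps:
v(20)*(108 + G(15)) = 9*(108 + 1/(3 + 15)) = 9*(108 + 1/18) = 9*(1945/18) = 1945/2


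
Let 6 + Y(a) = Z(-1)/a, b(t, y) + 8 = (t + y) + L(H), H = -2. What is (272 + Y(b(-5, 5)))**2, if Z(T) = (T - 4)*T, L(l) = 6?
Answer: 277729/4 ≈ 69432.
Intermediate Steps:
Z(T) = T*(-4 + T) (Z(T) = (-4 + T)*T = T*(-4 + T))
b(t, y) = -2 + t + y (b(t, y) = -8 + ((t + y) + 6) = -8 + (6 + t + y) = -2 + t + y)
Y(a) = -6 + 5/a (Y(a) = -6 + (-(-4 - 1))/a = -6 + (-1*(-5))/a = -6 + 5/a)
(272 + Y(b(-5, 5)))**2 = (272 + (-6 + 5/(-2 - 5 + 5)))**2 = (272 + (-6 + 5/(-2)))**2 = (272 + (-6 + 5*(-1/2)))**2 = (272 + (-6 - 5/2))**2 = (272 - 17/2)**2 = (527/2)**2 = 277729/4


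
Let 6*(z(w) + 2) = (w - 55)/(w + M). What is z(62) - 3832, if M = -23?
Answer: -897149/234 ≈ -3834.0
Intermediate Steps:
z(w) = -2 + (-55 + w)/(6*(-23 + w)) (z(w) = -2 + ((w - 55)/(w - 23))/6 = -2 + ((-55 + w)/(-23 + w))/6 = -2 + (-55 + w)/(6*(-23 + w)))
z(62) - 3832 = (221 - 11*62)/(6*(-23 + 62)) - 3832 = (⅙)*(221 - 682)/39 - 3832 = (⅙)*(1/39)*(-461) - 3832 = -461/234 - 3832 = -897149/234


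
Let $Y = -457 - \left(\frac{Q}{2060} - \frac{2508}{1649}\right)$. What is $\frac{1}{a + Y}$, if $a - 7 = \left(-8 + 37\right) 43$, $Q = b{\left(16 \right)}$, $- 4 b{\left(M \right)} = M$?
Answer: $\frac{849235}{678133564} \approx 0.0012523$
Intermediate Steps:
$b{\left(M \right)} = - \frac{M}{4}$
$Q = -4$ ($Q = \left(- \frac{1}{4}\right) 16 = -4$)
$a = 1254$ ($a = 7 + \left(-8 + 37\right) 43 = 7 + 29 \cdot 43 = 7 + 1247 = 1254$)
$Y = - \frac{386807126}{849235}$ ($Y = -457 - \left(- \frac{4}{2060} - \frac{2508}{1649}\right) = -457 - \left(\left(-4\right) \frac{1}{2060} - \frac{2508}{1649}\right) = -457 - \left(- \frac{1}{515} - \frac{2508}{1649}\right) = -457 - - \frac{1293269}{849235} = -457 + \frac{1293269}{849235} = - \frac{386807126}{849235} \approx -455.48$)
$\frac{1}{a + Y} = \frac{1}{1254 - \frac{386807126}{849235}} = \frac{1}{\frac{678133564}{849235}} = \frac{849235}{678133564}$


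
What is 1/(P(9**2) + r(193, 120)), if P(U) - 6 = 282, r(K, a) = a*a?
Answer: 1/14688 ≈ 6.8083e-5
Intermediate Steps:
r(K, a) = a**2
P(U) = 288 (P(U) = 6 + 282 = 288)
1/(P(9**2) + r(193, 120)) = 1/(288 + 120**2) = 1/(288 + 14400) = 1/14688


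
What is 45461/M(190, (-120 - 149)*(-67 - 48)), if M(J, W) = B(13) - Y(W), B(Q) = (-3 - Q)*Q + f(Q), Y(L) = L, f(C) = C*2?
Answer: -45461/31117 ≈ -1.4610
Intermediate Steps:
f(C) = 2*C
B(Q) = 2*Q + Q*(-3 - Q) (B(Q) = (-3 - Q)*Q + 2*Q = Q*(-3 - Q) + 2*Q = 2*Q + Q*(-3 - Q))
M(J, W) = -182 - W (M(J, W) = 13*(-1 - 1*13) - W = 13*(-1 - 13) - W = 13*(-14) - W = -182 - W)
45461/M(190, (-120 - 149)*(-67 - 48)) = 45461/(-182 - (-120 - 149)*(-67 - 48)) = 45461/(-182 - (-269)*(-115)) = 45461/(-182 - 1*30935) = 45461/(-182 - 30935) = 45461/(-31117) = 45461*(-1/31117) = -45461/31117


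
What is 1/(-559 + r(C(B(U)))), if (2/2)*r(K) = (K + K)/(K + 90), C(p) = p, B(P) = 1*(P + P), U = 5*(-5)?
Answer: -2/1123 ≈ -0.0017809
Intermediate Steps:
U = -25
B(P) = 2*P (B(P) = 1*(2*P) = 2*P)
r(K) = 2*K/(90 + K) (r(K) = (K + K)/(K + 90) = (2*K)/(90 + K) = 2*K/(90 + K))
1/(-559 + r(C(B(U)))) = 1/(-559 + 2*(2*(-25))/(90 + 2*(-25))) = 1/(-559 + 2*(-50)/(90 - 50)) = 1/(-559 + 2*(-50)/40) = 1/(-559 + 2*(-50)*(1/40)) = 1/(-559 - 5/2) = 1/(-1123/2) = -2/1123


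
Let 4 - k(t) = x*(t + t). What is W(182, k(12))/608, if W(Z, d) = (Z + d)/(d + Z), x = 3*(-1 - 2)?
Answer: 1/608 ≈ 0.0016447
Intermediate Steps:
x = -9 (x = 3*(-3) = -9)
k(t) = 4 + 18*t (k(t) = 4 - (-9)*(t + t) = 4 - (-9)*2*t = 4 - (-18)*t = 4 + 18*t)
W(Z, d) = 1 (W(Z, d) = (Z + d)/(Z + d) = 1)
W(182, k(12))/608 = 1/608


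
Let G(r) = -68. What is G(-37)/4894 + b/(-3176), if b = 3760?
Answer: -1163588/971459 ≈ -1.1978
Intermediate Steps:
G(-37)/4894 + b/(-3176) = -68/4894 + 3760/(-3176) = -68*1/4894 + 3760*(-1/3176) = -34/2447 - 470/397 = -1163588/971459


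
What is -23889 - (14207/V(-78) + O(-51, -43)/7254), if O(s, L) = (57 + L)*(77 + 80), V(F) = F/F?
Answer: -138175291/3627 ≈ -38096.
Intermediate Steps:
V(F) = 1
O(s, L) = 8949 + 157*L (O(s, L) = (57 + L)*157 = 8949 + 157*L)
-23889 - (14207/V(-78) + O(-51, -43)/7254) = -23889 - (14207/1 + (8949 + 157*(-43))/7254) = -23889 - (14207*1 + (8949 - 6751)*(1/7254)) = -23889 - (14207 + 2198*(1/7254)) = -23889 - (14207 + 1099/3627) = -23889 - 1*51529888/3627 = -23889 - 51529888/3627 = -138175291/3627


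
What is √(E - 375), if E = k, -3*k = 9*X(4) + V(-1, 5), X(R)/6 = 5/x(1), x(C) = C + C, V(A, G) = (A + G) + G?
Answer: 3*I*√47 ≈ 20.567*I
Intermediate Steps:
V(A, G) = A + 2*G
x(C) = 2*C
X(R) = 15 (X(R) = 6*(5/((2*1))) = 6*(5/2) = 15)
k = -48 (k = -(9*15 + (-1 + 2*5))/3 = -(135 + (-1 + 10))/3 = -(135 + 9)/3 = -⅓*144 = -48)
E = -48
√(E - 375) = √(-48 - 375) = √(-423) = 3*I*√47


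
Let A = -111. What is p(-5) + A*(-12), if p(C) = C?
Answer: 1327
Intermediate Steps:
p(-5) + A*(-12) = -5 - 111*(-12) = -5 + 1332 = 1327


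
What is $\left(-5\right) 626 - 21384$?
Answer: $-24514$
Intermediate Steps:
$\left(-5\right) 626 - 21384 = -3130 - 21384 = -24514$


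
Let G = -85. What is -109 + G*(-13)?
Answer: 996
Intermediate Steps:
-109 + G*(-13) = -109 - 85*(-13) = -109 + 1105 = 996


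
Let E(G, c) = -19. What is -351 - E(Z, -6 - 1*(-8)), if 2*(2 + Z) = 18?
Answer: -332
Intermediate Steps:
Z = 7 (Z = -2 + (½)*18 = -2 + 9 = 7)
-351 - E(Z, -6 - 1*(-8)) = -351 - 1*(-19) = -351 + 19 = -332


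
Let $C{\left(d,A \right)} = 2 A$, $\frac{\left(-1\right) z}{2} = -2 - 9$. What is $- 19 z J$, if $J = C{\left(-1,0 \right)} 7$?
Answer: $0$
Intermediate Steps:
$z = 22$ ($z = - 2 \left(-2 - 9\right) = \left(-2\right) \left(-11\right) = 22$)
$J = 0$ ($J = 2 \cdot 0 \cdot 7 = 0 \cdot 7 = 0$)
$- 19 z J = \left(-19\right) 22 \cdot 0 = \left(-418\right) 0 = 0$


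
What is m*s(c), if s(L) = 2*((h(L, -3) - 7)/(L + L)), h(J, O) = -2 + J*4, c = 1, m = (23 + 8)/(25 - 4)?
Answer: -155/21 ≈ -7.3810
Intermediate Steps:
m = 31/21 ≈ 1.4762
h(J, O) = -2 + 4*J
s(L) = (-9 + 4*L)/L (s(L) = 2*(((-2 + 4*L) - 7)/(L + L)) = 2*((-9 + 4*L)/((2*L))) = 2*((-9 + 4*L)*(1/(2*L))) = 2*((-9 + 4*L)/(2*L)) = (-9 + 4*L)/L)
m*s(c) = 31*(4 - 9/1)/21 = 31*(4 - 9*1)/21 = 31*(4 - 9)/21 = (31/21)*(-5) = -155/21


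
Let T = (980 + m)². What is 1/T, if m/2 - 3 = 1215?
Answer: 1/11669056 ≈ 8.5697e-8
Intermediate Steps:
m = 2436 (m = 6 + 2*1215 = 6 + 2430 = 2436)
T = 11669056 (T = (980 + 2436)² = 3416² = 11669056)
1/T = 1/11669056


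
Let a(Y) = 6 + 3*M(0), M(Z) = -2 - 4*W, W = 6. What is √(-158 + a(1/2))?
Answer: I*√230 ≈ 15.166*I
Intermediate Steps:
M(Z) = -26 (M(Z) = -2 - 4*6 = -2 - 24 = -26)
a(Y) = -72 (a(Y) = 6 + 3*(-26) = 6 - 78 = -72)
√(-158 + a(1/2)) = √(-158 - 72) = √(-230) = I*√230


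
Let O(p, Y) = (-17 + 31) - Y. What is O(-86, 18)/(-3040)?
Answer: 1/760 ≈ 0.0013158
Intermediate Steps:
O(p, Y) = 14 - Y
O(-86, 18)/(-3040) = (14 - 1*18)/(-3040) = (14 - 18)*(-1/3040) = -4*(-1/3040) = 1/760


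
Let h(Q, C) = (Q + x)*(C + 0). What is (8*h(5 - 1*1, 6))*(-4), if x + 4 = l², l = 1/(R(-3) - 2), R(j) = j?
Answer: -192/25 ≈ -7.6800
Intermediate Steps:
l = -⅕ (l = 1/(-3 - 2) = 1/(-5) = -⅕ ≈ -0.20000)
x = -99/25 (x = -4 + (-⅕)² = -4 + 1/25 = -99/25 ≈ -3.9600)
h(Q, C) = C*(-99/25 + Q) (h(Q, C) = (Q - 99/25)*(C + 0) = (-99/25 + Q)*C = C*(-99/25 + Q))
(8*h(5 - 1*1, 6))*(-4) = (8*((1/25)*6*(-99 + 25*(5 - 1*1))))*(-4) = (8*((1/25)*6*(-99 + 25*(5 - 1))))*(-4) = (8*((1/25)*6*(-99 + 25*4)))*(-4) = (8*((1/25)*6*(-99 + 100)))*(-4) = (8*((1/25)*6*1))*(-4) = (8*(6/25))*(-4) = (48/25)*(-4) = -192/25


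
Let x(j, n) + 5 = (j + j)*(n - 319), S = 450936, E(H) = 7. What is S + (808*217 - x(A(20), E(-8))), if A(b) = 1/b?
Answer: 3131541/5 ≈ 6.2631e+5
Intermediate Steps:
x(j, n) = -5 + 2*j*(-319 + n) (x(j, n) = -5 + (j + j)*(n - 319) = -5 + (2*j)*(-319 + n) = -5 + 2*j*(-319 + n))
S + (808*217 - x(A(20), E(-8))) = 450936 + (808*217 - (-5 - 638/20 + 2*7/20)) = 450936 + (175336 - (-5 - 638*1/20 + 2*(1/20)*7)) = 450936 + (175336 - (-5 - 319/10 + 7/10)) = 450936 + (175336 - 1*(-181/5)) = 450936 + (175336 + 181/5) = 450936 + 876861/5 = 3131541/5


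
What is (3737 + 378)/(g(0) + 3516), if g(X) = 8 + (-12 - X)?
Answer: 4115/3512 ≈ 1.1717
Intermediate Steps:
g(X) = -4 - X
(3737 + 378)/(g(0) + 3516) = (3737 + 378)/((-4 - 1*0) + 3516) = 4115/((-4 + 0) + 3516) = 4115/(-4 + 3516) = 4115/3512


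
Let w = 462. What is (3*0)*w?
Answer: 0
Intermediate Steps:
(3*0)*w = (3*0)*462 = 0*462 = 0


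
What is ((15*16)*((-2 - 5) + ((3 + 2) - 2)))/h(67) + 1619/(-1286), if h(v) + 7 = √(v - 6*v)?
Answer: 10443/643 + 5*I*√335/2 ≈ 16.241 + 45.758*I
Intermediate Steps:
h(v) = -7 + √5*√(-v) (h(v) = -7 + √(v - 6*v) = -7 + √(-5*v) = -7 + √5*√(-v))
((15*16)*((-2 - 5) + ((3 + 2) - 2)))/h(67) + 1619/(-1286) = ((15*16)*((-2 - 5) + ((3 + 2) - 2)))/(-7 + √5*√(-1*67)) + 1619/(-1286) = (240*(-7 + (5 - 2)))/(-7 + √5*√(-67)) + 1619*(-1/1286) = (240*(-7 + 3))/(-7 + √5*(I*√67)) - 1619/1286 = (240*(-4))/(-7 + I*√335) - 1619/1286 = -960/(-7 + I*√335) - 1619/1286 = -1619/1286 - 960/(-7 + I*√335)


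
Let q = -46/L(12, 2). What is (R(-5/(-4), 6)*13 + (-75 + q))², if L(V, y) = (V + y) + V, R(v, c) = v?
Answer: 9903609/2704 ≈ 3662.6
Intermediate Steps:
L(V, y) = y + 2*V
q = -23/13 (q = -46/(2 + 2*12) = -46/(2 + 24) = -46/26 = -46*1/26 = -23/13 ≈ -1.7692)
(R(-5/(-4), 6)*13 + (-75 + q))² = (-5/(-4)*13 + (-75 - 23/13))² = (-5*(-¼)*13 - 998/13)² = ((5/4)*13 - 998/13)² = (65/4 - 998/13)² = (-3147/52)² = 9903609/2704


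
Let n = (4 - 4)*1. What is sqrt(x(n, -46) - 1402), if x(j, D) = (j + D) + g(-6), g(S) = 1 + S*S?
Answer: I*sqrt(1411) ≈ 37.563*I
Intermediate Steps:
g(S) = 1 + S**2
n = 0 (n = 0*1 = 0)
x(j, D) = 37 + D + j (x(j, D) = (j + D) + (1 + (-6)**2) = (D + j) + (1 + 36) = (D + j) + 37 = 37 + D + j)
sqrt(x(n, -46) - 1402) = sqrt((37 - 46 + 0) - 1402) = sqrt(-9 - 1402) = sqrt(-1411) = I*sqrt(1411)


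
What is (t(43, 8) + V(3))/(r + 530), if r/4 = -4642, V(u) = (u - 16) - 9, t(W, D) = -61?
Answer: 83/18038 ≈ 0.0046014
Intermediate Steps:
V(u) = -25 + u (V(u) = (-16 + u) - 9 = -25 + u)
r = -18568 (r = 4*(-4642) = -18568)
(t(43, 8) + V(3))/(r + 530) = (-61 + (-25 + 3))/(-18568 + 530) = (-61 - 22)/(-18038) = -83*(-1/18038) = 83/18038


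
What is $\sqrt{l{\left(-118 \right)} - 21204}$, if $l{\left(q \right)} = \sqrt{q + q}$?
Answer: $\sqrt{-21204 + 2 i \sqrt{59}} \approx 0.0527 + 145.62 i$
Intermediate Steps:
$l{\left(q \right)} = \sqrt{2} \sqrt{q}$ ($l{\left(q \right)} = \sqrt{2 q} = \sqrt{2} \sqrt{q}$)
$\sqrt{l{\left(-118 \right)} - 21204} = \sqrt{\sqrt{2} \sqrt{-118} - 21204} = \sqrt{\sqrt{2} i \sqrt{118} - 21204} = \sqrt{2 i \sqrt{59} - 21204} = \sqrt{-21204 + 2 i \sqrt{59}}$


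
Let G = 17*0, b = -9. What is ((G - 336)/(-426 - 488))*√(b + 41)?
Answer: 672*√2/457 ≈ 2.0795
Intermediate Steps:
G = 0
((G - 336)/(-426 - 488))*√(b + 41) = ((0 - 336)/(-426 - 488))*√(-9 + 41) = (-336/(-914))*√32 = (-336*(-1/914))*(4*√2) = 168*(4*√2)/457 = 672*√2/457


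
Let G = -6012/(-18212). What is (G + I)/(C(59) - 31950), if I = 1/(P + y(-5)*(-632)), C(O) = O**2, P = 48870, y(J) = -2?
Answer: -75355955/6498336843838 ≈ -1.1596e-5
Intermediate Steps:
G = 1503/4553 (G = -6012*(-1/18212) = 1503/4553 ≈ 0.33011)
I = 1/50134 (I = 1/(48870 - 2*(-632)) = 1/(48870 + 1264) = 1/50134 ≈ 1.9947e-5)
(G + I)/(C(59) - 31950) = (1503/4553 + 1/50134)/(59**2 - 31950) = 75355955/(228260102*(3481 - 31950)) = (75355955/228260102)/(-28469) = (75355955/228260102)*(-1/28469) = -75355955/6498336843838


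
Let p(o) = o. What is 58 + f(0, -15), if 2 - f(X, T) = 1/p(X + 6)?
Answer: 359/6 ≈ 59.833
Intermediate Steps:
f(X, T) = 2 - 1/(6 + X) (f(X, T) = 2 - 1/(X + 6) = 2 - 1/(6 + X))
58 + f(0, -15) = 58 + (11 + 2*0)/(6 + 0) = 58 + (11 + 0)/6 = 58 + (⅙)*11 = 58 + 11/6 = 359/6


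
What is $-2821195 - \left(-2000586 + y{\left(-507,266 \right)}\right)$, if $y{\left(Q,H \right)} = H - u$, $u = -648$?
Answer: $-821523$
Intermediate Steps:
$y{\left(Q,H \right)} = 648 + H$ ($y{\left(Q,H \right)} = H - -648 = H + 648 = 648 + H$)
$-2821195 - \left(-2000586 + y{\left(-507,266 \right)}\right) = -2821195 + \left(2000586 - \left(648 + 266\right)\right) = -2821195 + \left(2000586 - 914\right) = -2821195 + 1999672 = -821523$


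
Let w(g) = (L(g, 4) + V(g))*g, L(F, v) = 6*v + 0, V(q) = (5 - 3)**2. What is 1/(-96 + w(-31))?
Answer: -1/964 ≈ -0.0010373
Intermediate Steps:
V(q) = 4 (V(q) = 2**2 = 4)
L(F, v) = 6*v
w(g) = 28*g (w(g) = (6*4 + 4)*g = (24 + 4)*g = 28*g)
1/(-96 + w(-31)) = 1/(-96 + 28*(-31)) = 1/(-96 - 868) = 1/(-964) = -1/964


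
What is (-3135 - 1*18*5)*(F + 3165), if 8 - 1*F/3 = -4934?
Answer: -58020975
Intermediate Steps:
F = 14826 (F = 24 - 3*(-4934) = 24 + 14802 = 14826)
(-3135 - 1*18*5)*(F + 3165) = (-3135 - 1*18*5)*(14826 + 3165) = (-3135 - 18*5)*17991 = (-3135 - 90)*17991 = -3225*17991 = -58020975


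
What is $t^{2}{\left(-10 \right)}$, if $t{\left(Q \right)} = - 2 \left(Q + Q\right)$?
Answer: $1600$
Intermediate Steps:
$t{\left(Q \right)} = - 4 Q$ ($t{\left(Q \right)} = - 2 \cdot 2 Q = - 4 Q$)
$t^{2}{\left(-10 \right)} = \left(\left(-4\right) \left(-10\right)\right)^{2} = 40^{2} = 1600$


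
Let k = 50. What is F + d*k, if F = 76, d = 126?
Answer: 6376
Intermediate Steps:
F + d*k = 76 + 126*50 = 76 + 6300 = 6376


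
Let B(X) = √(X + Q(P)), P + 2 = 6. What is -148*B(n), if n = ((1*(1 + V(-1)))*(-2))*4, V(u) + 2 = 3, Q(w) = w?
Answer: -296*I*√3 ≈ -512.69*I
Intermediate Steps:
P = 4 (P = -2 + 6 = 4)
V(u) = 1 (V(u) = -2 + 3 = 1)
n = -16 (n = ((1*(1 + 1))*(-2))*4 = ((1*2)*(-2))*4 = (2*(-2))*4 = -4*4 = -16)
B(X) = √(4 + X) (B(X) = √(X + 4) = √(4 + X))
-148*B(n) = -148*√(4 - 16) = -296*I*√3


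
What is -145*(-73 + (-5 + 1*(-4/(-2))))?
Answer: 11020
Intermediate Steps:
-145*(-73 + (-5 + 1*(-4/(-2)))) = -145*(-73 + (-5 + 1*(-4*(-1/2)))) = -145*(-73 + (-5 + 1*2)) = -145*(-73 + (-5 + 2)) = -145*(-73 - 3) = -145*(-76) = 11020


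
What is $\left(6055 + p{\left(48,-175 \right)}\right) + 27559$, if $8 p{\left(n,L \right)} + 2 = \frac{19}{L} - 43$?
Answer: $\frac{23525853}{700} \approx 33608.0$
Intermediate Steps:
$p{\left(n,L \right)} = - \frac{45}{8} + \frac{19}{8 L}$ ($p{\left(n,L \right)} = - \frac{1}{4} + \frac{\frac{19}{L} - 43}{8} = - \frac{1}{4} + \frac{-43 + \frac{19}{L}}{8} = - \frac{1}{4} - \left(\frac{43}{8} - \frac{19}{8 L}\right) = - \frac{45}{8} + \frac{19}{8 L}$)
$\left(6055 + p{\left(48,-175 \right)}\right) + 27559 = \left(6055 + \frac{19 - -7875}{8 \left(-175\right)}\right) + 27559 = \left(6055 + \frac{1}{8} \left(- \frac{1}{175}\right) \left(19 + 7875\right)\right) + 27559 = \left(6055 + \frac{1}{8} \left(- \frac{1}{175}\right) 7894\right) + 27559 = \left(6055 - \frac{3947}{700}\right) + 27559 = \frac{4234553}{700} + 27559 = \frac{23525853}{700}$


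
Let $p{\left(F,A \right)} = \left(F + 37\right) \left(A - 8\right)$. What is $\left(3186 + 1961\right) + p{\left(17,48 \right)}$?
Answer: $7307$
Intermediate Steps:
$p{\left(F,A \right)} = \left(-8 + A\right) \left(37 + F\right)$ ($p{\left(F,A \right)} = \left(37 + F\right) \left(-8 + A\right) = \left(-8 + A\right) \left(37 + F\right)$)
$\left(3186 + 1961\right) + p{\left(17,48 \right)} = \left(3186 + 1961\right) + \left(-296 - 136 + 37 \cdot 48 + 48 \cdot 17\right) = 5147 + \left(-296 - 136 + 1776 + 816\right) = 5147 + 2160 = 7307$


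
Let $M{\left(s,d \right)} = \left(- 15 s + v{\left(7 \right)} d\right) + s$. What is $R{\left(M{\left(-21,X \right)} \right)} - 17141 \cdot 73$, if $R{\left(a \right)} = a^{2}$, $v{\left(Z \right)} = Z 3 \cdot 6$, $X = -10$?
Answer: $-318137$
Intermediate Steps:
$v{\left(Z \right)} = 18 Z$ ($v{\left(Z \right)} = 3 Z 6 = 18 Z$)
$M{\left(s,d \right)} = - 14 s + 126 d$ ($M{\left(s,d \right)} = \left(- 15 s + 18 \cdot 7 d\right) + s = \left(- 15 s + 126 d\right) + s = - 14 s + 126 d$)
$R{\left(M{\left(-21,X \right)} \right)} - 17141 \cdot 73 = \left(\left(-14\right) \left(-21\right) + 126 \left(-10\right)\right)^{2} - 17141 \cdot 73 = \left(294 - 1260\right)^{2} - 1251293 = \left(-966\right)^{2} - 1251293 = 933156 - 1251293 = -318137$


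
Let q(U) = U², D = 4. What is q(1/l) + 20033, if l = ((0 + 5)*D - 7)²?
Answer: 572162514/28561 ≈ 20033.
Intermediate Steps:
l = 169 (l = ((0 + 5)*4 - 7)² = (5*4 - 7)² = (20 - 7)² = 13² = 169)
q(1/l) + 20033 = (1/169)² + 20033 = 1/28561 + 20033 = 572162514/28561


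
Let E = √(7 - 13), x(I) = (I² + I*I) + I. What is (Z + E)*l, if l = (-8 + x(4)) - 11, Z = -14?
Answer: -238 + 17*I*√6 ≈ -238.0 + 41.641*I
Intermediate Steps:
x(I) = I + 2*I² (x(I) = (I² + I²) + I = 2*I² + I = I + 2*I²)
E = I*√6 (E = √(-6) = I*√6 ≈ 2.4495*I)
l = 17 (l = (-8 + 4*(1 + 2*4)) - 11 = (-8 + 4*(1 + 8)) - 11 = (-8 + 4*9) - 11 = (-8 + 36) - 11 = 28 - 11 = 17)
(Z + E)*l = (-14 + I*√6)*17 = -238 + 17*I*√6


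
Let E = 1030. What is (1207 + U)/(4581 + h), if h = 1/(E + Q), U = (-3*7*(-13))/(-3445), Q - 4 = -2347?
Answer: 209971021/796967890 ≈ 0.26346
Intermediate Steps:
Q = -2343 (Q = 4 - 2347 = -2343)
U = -21/265 (U = -21*(-13)*(-1/3445) = 273*(-1/3445) = -21/265 ≈ -0.079245)
h = -1/1313 (h = 1/(1030 - 2343) = 1/(-1313) = -1/1313 ≈ -0.00076161)
(1207 + U)/(4581 + h) = (1207 - 21/265)/(4581 - 1/1313) = 319834/(265*(6014852/1313)) = (319834/265)*(1313/6014852) = 209971021/796967890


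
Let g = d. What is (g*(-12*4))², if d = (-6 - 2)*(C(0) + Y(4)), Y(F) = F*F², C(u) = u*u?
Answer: 603979776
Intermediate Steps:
C(u) = u²
Y(F) = F³
d = -512 (d = (-6 - 2)*(0² + 4³) = -8*(0 + 64) = -8*64 = -512)
g = -512
(g*(-12*4))² = (-(-6144)*4)² = (-512*(-48))² = 24576² = 603979776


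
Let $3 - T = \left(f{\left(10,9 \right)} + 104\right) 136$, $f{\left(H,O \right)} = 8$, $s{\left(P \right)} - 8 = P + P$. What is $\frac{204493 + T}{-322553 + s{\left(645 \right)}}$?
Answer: $- \frac{63088}{107085} \approx -0.58914$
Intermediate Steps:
$s{\left(P \right)} = 8 + 2 P$ ($s{\left(P \right)} = 8 + \left(P + P\right) = 8 + 2 P$)
$T = -15229$ ($T = 3 - \left(8 + 104\right) 136 = 3 - 112 \cdot 136 = 3 - 15232 = -15229$)
$\frac{204493 + T}{-322553 + s{\left(645 \right)}} = \frac{204493 - 15229}{-322553 + \left(8 + 2 \cdot 645\right)} = \frac{189264}{-322553 + \left(8 + 1290\right)} = \frac{189264}{-322553 + 1298} = \frac{189264}{-321255} = 189264 \left(- \frac{1}{321255}\right) = - \frac{63088}{107085}$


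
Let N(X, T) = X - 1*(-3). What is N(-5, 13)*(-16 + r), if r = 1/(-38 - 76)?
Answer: 1825/57 ≈ 32.018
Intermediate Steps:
r = -1/114 (r = 1/(-114) = -1/114 ≈ -0.0087719)
N(X, T) = 3 + X (N(X, T) = X + 3 = 3 + X)
N(-5, 13)*(-16 + r) = (3 - 5)*(-16 - 1/114) = -2*(-1825/114) = 1825/57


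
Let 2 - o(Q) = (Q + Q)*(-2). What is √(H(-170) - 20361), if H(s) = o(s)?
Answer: I*√21039 ≈ 145.05*I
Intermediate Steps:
o(Q) = 2 + 4*Q (o(Q) = 2 - (Q + Q)*(-2) = 2 - 2*Q*(-2) = 2 - (-4)*Q = 2 + 4*Q)
H(s) = 2 + 4*s
√(H(-170) - 20361) = √((2 + 4*(-170)) - 20361) = √((2 - 680) - 20361) = √(-678 - 20361) = √(-21039) = I*√21039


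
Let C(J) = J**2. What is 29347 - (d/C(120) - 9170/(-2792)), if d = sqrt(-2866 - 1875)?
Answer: 40963827/1396 - I*sqrt(4741)/14400 ≈ 29344.0 - 0.0047816*I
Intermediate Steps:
d = I*sqrt(4741) (d = sqrt(-4741) = I*sqrt(4741) ≈ 68.855*I)
29347 - (d/C(120) - 9170/(-2792)) = 29347 - ((I*sqrt(4741))/(120**2) - 9170/(-2792)) = 29347 - ((I*sqrt(4741))/14400 - 9170*(-1/2792)) = 29347 - ((I*sqrt(4741))*(1/14400) + 4585/1396) = 29347 - (I*sqrt(4741)/14400 + 4585/1396) = 29347 - (4585/1396 + I*sqrt(4741)/14400) = 29347 + (-4585/1396 - I*sqrt(4741)/14400) = 40963827/1396 - I*sqrt(4741)/14400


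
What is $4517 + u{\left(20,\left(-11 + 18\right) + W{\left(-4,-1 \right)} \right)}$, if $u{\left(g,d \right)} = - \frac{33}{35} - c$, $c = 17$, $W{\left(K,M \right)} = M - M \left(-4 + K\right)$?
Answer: $\frac{157467}{35} \approx 4499.1$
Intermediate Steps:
$W{\left(K,M \right)} = M - M \left(-4 + K\right)$
$u{\left(g,d \right)} = - \frac{628}{35}$ ($u{\left(g,d \right)} = - \frac{33}{35} - 17 = - \frac{628}{35}$)
$4517 + u{\left(20,\left(-11 + 18\right) + W{\left(-4,-1 \right)} \right)} = 4517 - \frac{628}{35} = \frac{157467}{35}$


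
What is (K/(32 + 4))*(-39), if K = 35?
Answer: -455/12 ≈ -37.917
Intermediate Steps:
(K/(32 + 4))*(-39) = (35/(32 + 4))*(-39) = (35/36)*(-39) = -455/12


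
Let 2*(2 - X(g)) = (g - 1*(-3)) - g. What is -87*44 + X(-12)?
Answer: -7655/2 ≈ -3827.5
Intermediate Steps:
X(g) = ½ (X(g) = 2 - ((g - 1*(-3)) - g)/2 = 2 - ((g + 3) - g)/2 = 2 - ((3 + g) - g)/2 = 2 - ½*3 = 2 - 3/2 = ½)
-87*44 + X(-12) = -87*44 + ½ = -3828 + ½ = -7655/2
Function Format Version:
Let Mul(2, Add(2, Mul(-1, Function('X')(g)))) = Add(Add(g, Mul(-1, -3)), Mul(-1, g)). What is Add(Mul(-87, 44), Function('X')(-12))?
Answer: Rational(-7655, 2) ≈ -3827.5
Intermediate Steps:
Function('X')(g) = Rational(1, 2) (Function('X')(g) = Add(2, Mul(Rational(-1, 2), Add(Add(g, Mul(-1, -3)), Mul(-1, g)))) = Add(2, Mul(Rational(-1, 2), Add(Add(g, 3), Mul(-1, g)))) = Add(2, Mul(Rational(-1, 2), Add(Add(3, g), Mul(-1, g)))) = Add(2, Mul(Rational(-1, 2), 3)) = Add(2, Rational(-3, 2)) = Rational(1, 2))
Add(Mul(-87, 44), Function('X')(-12)) = Add(Mul(-87, 44), Rational(1, 2)) = Add(-3828, Rational(1, 2)) = Rational(-7655, 2)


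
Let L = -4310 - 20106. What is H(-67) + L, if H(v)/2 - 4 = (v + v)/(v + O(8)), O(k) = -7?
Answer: -902962/37 ≈ -24404.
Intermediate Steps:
L = -24416
H(v) = 8 + 4*v/(-7 + v) (H(v) = 8 + 2*((v + v)/(v - 7)) = 8 + 2*((2*v)/(-7 + v)) = 8 + 2*(2*v/(-7 + v)) = 8 + 4*v/(-7 + v))
H(-67) + L = 4*(-14 + 3*(-67))/(-7 - 67) - 24416 = 4*(-14 - 201)/(-74) - 24416 = 4*(-1/74)*(-215) - 24416 = 430/37 - 24416 = -902962/37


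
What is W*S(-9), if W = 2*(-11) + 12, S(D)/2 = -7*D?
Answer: -1260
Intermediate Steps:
S(D) = -14*D (S(D) = 2*(-7*D) = -14*D)
W = -10 (W = -22 + 12 = -10)
W*S(-9) = -(-140)*(-9) = -10*126 = -1260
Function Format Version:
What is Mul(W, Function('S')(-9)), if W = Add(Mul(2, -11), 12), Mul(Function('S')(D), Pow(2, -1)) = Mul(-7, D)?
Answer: -1260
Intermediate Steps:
Function('S')(D) = Mul(-14, D) (Function('S')(D) = Mul(2, Mul(-7, D)) = Mul(-14, D))
W = -10 (W = Add(-22, 12) = -10)
Mul(W, Function('S')(-9)) = Mul(-10, Mul(-14, -9)) = Mul(-10, 126) = -1260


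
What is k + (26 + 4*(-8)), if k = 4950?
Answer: 4944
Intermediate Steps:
k + (26 + 4*(-8)) = 4950 + (26 + 4*(-8)) = 4950 + (26 - 32) = 4950 - 6 = 4944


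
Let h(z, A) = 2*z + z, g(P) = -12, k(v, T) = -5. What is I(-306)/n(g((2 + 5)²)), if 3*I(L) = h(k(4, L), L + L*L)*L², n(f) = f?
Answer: 39015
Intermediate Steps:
h(z, A) = 3*z
I(L) = -5*L² (I(L) = ((3*(-5))*L²)/3 = (-15*L²)/3 = -5*L²)
I(-306)/n(g((2 + 5)²)) = -5*(-306)²/(-12) = -5*93636*(-1/12) = -468180*(-1/12) = 39015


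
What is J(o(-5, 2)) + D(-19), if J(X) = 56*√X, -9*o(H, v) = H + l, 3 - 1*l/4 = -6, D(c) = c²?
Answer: 361 + 56*I*√31/3 ≈ 361.0 + 103.93*I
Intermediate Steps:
l = 36 (l = 12 - 4*(-6) = 12 + 24 = 36)
o(H, v) = -4 - H/9 (o(H, v) = -(H + 36)/9 = -(36 + H)/9 = -4 - H/9)
J(o(-5, 2)) + D(-19) = 56*√(-4 - ⅑*(-5)) + (-19)² = 56*√(-4 + 5/9) + 361 = 56*√(-31/9) + 361 = 56*(I*√31/3) + 361 = 56*I*√31/3 + 361 = 361 + 56*I*√31/3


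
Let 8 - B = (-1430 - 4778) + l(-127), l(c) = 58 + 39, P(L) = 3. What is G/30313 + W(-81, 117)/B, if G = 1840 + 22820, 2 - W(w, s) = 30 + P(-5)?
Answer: 149954837/185485247 ≈ 0.80845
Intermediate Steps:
l(c) = 97
W(w, s) = -31 (W(w, s) = 2 - (30 + 3) = 2 - 1*33 = 2 - 33 = -31)
G = 24660
B = 6119 (B = 8 - ((-1430 - 4778) + 97) = 8 - (-6208 + 97) = 8 - 1*(-6111) = 8 + 6111 = 6119)
G/30313 + W(-81, 117)/B = 24660/30313 - 31/6119 = 149954837/185485247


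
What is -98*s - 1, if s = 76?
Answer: -7449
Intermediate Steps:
-98*s - 1 = -98*76 - 1 = -7448 - 1 = -7449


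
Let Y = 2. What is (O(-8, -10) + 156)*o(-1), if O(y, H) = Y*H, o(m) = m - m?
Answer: 0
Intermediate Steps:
o(m) = 0
O(y, H) = 2*H
(O(-8, -10) + 156)*o(-1) = (2*(-10) + 156)*0 = (-20 + 156)*0 = 136*0 = 0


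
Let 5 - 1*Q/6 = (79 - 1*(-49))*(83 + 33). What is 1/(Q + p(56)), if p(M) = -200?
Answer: -1/89258 ≈ -1.1203e-5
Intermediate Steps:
Q = -89058 (Q = 30 - 6*(79 - 1*(-49))*(83 + 33) = 30 - 6*(79 + 49)*116 = 30 - 768*116 = 30 - 6*14848 = 30 - 89088 = -89058)
1/(Q + p(56)) = 1/(-89058 - 200) = 1/(-89258) = -1/89258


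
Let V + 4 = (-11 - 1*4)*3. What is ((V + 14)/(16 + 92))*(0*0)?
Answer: 0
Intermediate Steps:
V = -49 (V = -4 + (-11 - 1*4)*3 = -4 + (-11 - 4)*3 = -4 - 15*3 = -4 - 45 = -49)
((V + 14)/(16 + 92))*(0*0) = ((-49 + 14)/(16 + 92))*(0*0) = -35/108*0 = 0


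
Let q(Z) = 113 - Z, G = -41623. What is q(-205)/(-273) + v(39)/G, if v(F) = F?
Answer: -4415587/3787693 ≈ -1.1658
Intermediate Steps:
q(-205)/(-273) + v(39)/G = (113 - 1*(-205))/(-273) + 39/(-41623) = (113 + 205)*(-1/273) + 39*(-1/41623) = 318*(-1/273) - 39/41623 = -106/91 - 39/41623 = -4415587/3787693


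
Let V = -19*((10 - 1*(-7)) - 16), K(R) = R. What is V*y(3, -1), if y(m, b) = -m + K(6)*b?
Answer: 171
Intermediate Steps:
y(m, b) = -m + 6*b
V = -19 (V = -19*((10 + 7) - 16) = -19*(17 - 16) = -19*1 = -19)
V*y(3, -1) = -19*(-1*3 + 6*(-1)) = -19*(-3 - 6) = -19*(-9) = 171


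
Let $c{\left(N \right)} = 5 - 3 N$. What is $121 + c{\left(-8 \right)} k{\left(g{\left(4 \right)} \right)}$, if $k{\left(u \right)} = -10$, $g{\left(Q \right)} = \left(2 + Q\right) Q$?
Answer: $-169$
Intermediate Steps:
$g{\left(Q \right)} = Q \left(2 + Q\right)$
$121 + c{\left(-8 \right)} k{\left(g{\left(4 \right)} \right)} = 121 + \left(5 - -24\right) \left(-10\right) = 121 + \left(5 + 24\right) \left(-10\right) = 121 + 29 \left(-10\right) = 121 - 290 = -169$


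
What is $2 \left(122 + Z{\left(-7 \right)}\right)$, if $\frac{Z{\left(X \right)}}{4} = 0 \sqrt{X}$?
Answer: $244$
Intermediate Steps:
$Z{\left(X \right)} = 0$ ($Z{\left(X \right)} = 4 \cdot 0 \sqrt{X} = 4 \cdot 0 = 0$)
$2 \left(122 + Z{\left(-7 \right)}\right) = 2 \left(122 + 0\right) = 2 \cdot 122 = 244$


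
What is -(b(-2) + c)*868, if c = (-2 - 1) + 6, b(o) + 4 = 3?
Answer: -1736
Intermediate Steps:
b(o) = -1 (b(o) = -4 + 3 = -1)
c = 3 (c = -3 + 6 = 3)
-(b(-2) + c)*868 = -(-1 + 3)*868 = -1*2*868 = -2*868 = -1736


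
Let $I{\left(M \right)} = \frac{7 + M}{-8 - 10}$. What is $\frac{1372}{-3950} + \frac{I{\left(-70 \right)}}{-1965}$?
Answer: $- \frac{541961}{1552350} \approx -0.34912$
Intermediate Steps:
$I{\left(M \right)} = - \frac{7}{18} - \frac{M}{18}$ ($I{\left(M \right)} = \frac{7 + M}{-18} = \left(7 + M\right) \left(- \frac{1}{18}\right) = - \frac{7}{18} - \frac{M}{18}$)
$\frac{1372}{-3950} + \frac{I{\left(-70 \right)}}{-1965} = \frac{1372}{-3950} + \frac{- \frac{7}{18} - - \frac{35}{9}}{-1965} = 1372 \left(- \frac{1}{3950}\right) + \left(- \frac{7}{18} + \frac{35}{9}\right) \left(- \frac{1}{1965}\right) = - \frac{686}{1975} + \frac{7}{2} \left(- \frac{1}{1965}\right) = - \frac{686}{1975} - \frac{7}{3930} = - \frac{541961}{1552350}$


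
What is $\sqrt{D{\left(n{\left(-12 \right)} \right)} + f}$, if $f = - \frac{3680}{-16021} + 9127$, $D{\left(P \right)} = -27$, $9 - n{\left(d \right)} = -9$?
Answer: $\frac{6 \sqrt{64882726955}}{16021} \approx 95.395$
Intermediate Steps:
$n{\left(d \right)} = 18$ ($n{\left(d \right)} = 9 - -9 = 9 + 9 = 18$)
$f = \frac{146227347}{16021}$ ($f = \left(-3680\right) \left(- \frac{1}{16021}\right) + 9127 = \frac{3680}{16021} + 9127 = \frac{146227347}{16021} \approx 9127.2$)
$\sqrt{D{\left(n{\left(-12 \right)} \right)} + f} = \sqrt{-27 + \frac{146227347}{16021}} = \sqrt{\frac{145794780}{16021}} = \frac{6 \sqrt{64882726955}}{16021}$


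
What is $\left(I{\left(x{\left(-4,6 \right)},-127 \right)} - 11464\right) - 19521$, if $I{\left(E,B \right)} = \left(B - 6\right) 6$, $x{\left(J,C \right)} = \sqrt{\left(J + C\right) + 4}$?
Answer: $-31783$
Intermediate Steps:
$x{\left(J,C \right)} = \sqrt{4 + C + J}$ ($x{\left(J,C \right)} = \sqrt{\left(C + J\right) + 4} = \sqrt{4 + C + J}$)
$I{\left(E,B \right)} = -36 + 6 B$ ($I{\left(E,B \right)} = \left(-6 + B\right) 6 = -36 + 6 B$)
$\left(I{\left(x{\left(-4,6 \right)},-127 \right)} - 11464\right) - 19521 = \left(\left(-36 + 6 \left(-127\right)\right) - 11464\right) - 19521 = \left(\left(-36 - 762\right) - 11464\right) - 19521 = \left(-798 - 11464\right) - 19521 = -12262 - 19521 = -31783$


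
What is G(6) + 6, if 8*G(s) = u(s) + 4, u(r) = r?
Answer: 29/4 ≈ 7.2500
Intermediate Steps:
G(s) = ½ + s/8 (G(s) = (s + 4)/8 = (4 + s)/8 = ½ + s/8)
G(6) + 6 = (½ + (⅛)*6) + 6 = (½ + ¾) + 6 = 5/4 + 6 = 29/4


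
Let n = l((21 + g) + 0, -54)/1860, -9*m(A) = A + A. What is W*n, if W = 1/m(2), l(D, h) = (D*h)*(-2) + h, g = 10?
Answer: -4941/1240 ≈ -3.9847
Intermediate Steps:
m(A) = -2*A/9 (m(A) = -(A + A)/9 = -2*A/9)
l(D, h) = h - 2*D*h (l(D, h) = -2*D*h + h = h - 2*D*h)
n = 549/310 (n = -54*(1 - 2*((21 + 10) + 0))/1860 = -54*(1 - 2*(31 + 0))*(1/1860) = -54*(1 - 2*31)*(1/1860) = -54*(1 - 62)*(1/1860) = -54*(-61)*(1/1860) = 3294*(1/1860) = 549/310 ≈ 1.7710)
W = -9/4 (W = 1/(-2/9*2) = 1/(-4/9) = -9/4 ≈ -2.2500)
W*n = -9/4*549/310 = -4941/1240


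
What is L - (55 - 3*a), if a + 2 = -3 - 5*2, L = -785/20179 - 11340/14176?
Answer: -7211427105/71514376 ≈ -100.84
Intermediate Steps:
L = -59989505/71514376 (L = -785*1/20179 - 11340*1/14176 = -785/20179 - 2835/3544 = -59989505/71514376 ≈ -0.83885)
a = -15 (a = -2 + (-3 - 5*2) = -2 + (-3 - 10) = -2 - 13 = -15)
L - (55 - 3*a) = -59989505/71514376 - (55 - 3*(-15)) = -59989505/71514376 - (55 + 45) = -59989505/71514376 - 1*100 = -59989505/71514376 - 100 = -7211427105/71514376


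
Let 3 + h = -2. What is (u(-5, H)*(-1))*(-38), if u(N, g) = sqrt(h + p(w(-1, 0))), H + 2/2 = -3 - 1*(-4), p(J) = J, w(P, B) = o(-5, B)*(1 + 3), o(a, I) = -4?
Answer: 38*I*sqrt(21) ≈ 174.14*I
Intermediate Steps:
h = -5 (h = -3 - 2 = -5)
w(P, B) = -16 (w(P, B) = -4*(1 + 3) = -4*4 = -16)
H = 0 (H = -1 + (-3 - 1*(-4)) = -1 + (-3 + 4) = -1 + 1 = 0)
u(N, g) = I*sqrt(21) (u(N, g) = sqrt(-5 - 16) = sqrt(-21) = I*sqrt(21))
(u(-5, H)*(-1))*(-38) = ((I*sqrt(21))*(-1))*(-38) = -I*sqrt(21)*(-38) = 38*I*sqrt(21)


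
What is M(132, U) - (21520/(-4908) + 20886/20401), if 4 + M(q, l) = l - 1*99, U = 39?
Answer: -1517919470/25032027 ≈ -60.639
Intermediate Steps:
M(q, l) = -103 + l (M(q, l) = -4 + (l - 1*99) = -4 + (l - 99) = -4 + (-99 + l) = -103 + l)
M(132, U) - (21520/(-4908) + 20886/20401) = (-103 + 39) - (21520/(-4908) + 20886/20401) = -64 - (21520*(-1/4908) + 20886*(1/20401)) = -64 - (-5380/1227 + 20886/20401) = -64 - 1*(-84130258/25032027) = -64 + 84130258/25032027 = -1517919470/25032027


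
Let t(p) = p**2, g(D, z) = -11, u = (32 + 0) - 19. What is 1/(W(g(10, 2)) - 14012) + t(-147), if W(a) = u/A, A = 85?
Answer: 25736470178/1191007 ≈ 21609.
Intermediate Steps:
u = 13 (u = 32 - 19 = 13)
W(a) = 13/85
1/(W(g(10, 2)) - 14012) + t(-147) = 1/(13/85 - 14012) + (-147)**2 = 1/(-1191007/85) + 21609 = -85/1191007 + 21609 = 25736470178/1191007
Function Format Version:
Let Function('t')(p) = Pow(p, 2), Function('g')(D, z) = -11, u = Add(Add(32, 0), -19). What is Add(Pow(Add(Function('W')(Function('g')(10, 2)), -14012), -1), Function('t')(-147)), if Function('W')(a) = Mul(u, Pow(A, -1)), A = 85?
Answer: Rational(25736470178, 1191007) ≈ 21609.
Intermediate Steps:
u = 13 (u = Add(32, -19) = 13)
Function('W')(a) = Rational(13, 85) (Function('W')(a) = Mul(13, Pow(85, -1)) = Mul(13, Rational(1, 85)) = Rational(13, 85))
Add(Pow(Add(Function('W')(Function('g')(10, 2)), -14012), -1), Function('t')(-147)) = Add(Pow(Add(Rational(13, 85), -14012), -1), Pow(-147, 2)) = Add(Pow(Rational(-1191007, 85), -1), 21609) = Add(Rational(-85, 1191007), 21609) = Rational(25736470178, 1191007)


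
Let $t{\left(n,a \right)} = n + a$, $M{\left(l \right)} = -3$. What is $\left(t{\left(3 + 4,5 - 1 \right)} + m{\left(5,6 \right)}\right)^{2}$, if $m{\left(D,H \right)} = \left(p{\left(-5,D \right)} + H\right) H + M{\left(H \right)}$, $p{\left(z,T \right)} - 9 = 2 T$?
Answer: $24964$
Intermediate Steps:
$p{\left(z,T \right)} = 9 + 2 T$
$t{\left(n,a \right)} = a + n$
$m{\left(D,H \right)} = -3 + H \left(9 + H + 2 D\right)$ ($m{\left(D,H \right)} = \left(\left(9 + 2 D\right) + H\right) H - 3 = \left(9 + H + 2 D\right) H - 3 = H \left(9 + H + 2 D\right) - 3 = -3 + H \left(9 + H + 2 D\right)$)
$\left(t{\left(3 + 4,5 - 1 \right)} + m{\left(5,6 \right)}\right)^{2} = \left(\left(\left(5 - 1\right) + \left(3 + 4\right)\right) + \left(-3 + 6^{2} + 6 \left(9 + 2 \cdot 5\right)\right)\right)^{2} = \left(\left(\left(5 - 1\right) + 7\right) + \left(-3 + 36 + 6 \left(9 + 10\right)\right)\right)^{2} = \left(\left(4 + 7\right) + \left(-3 + 36 + 6 \cdot 19\right)\right)^{2} = \left(11 + \left(-3 + 36 + 114\right)\right)^{2} = \left(11 + 147\right)^{2} = 158^{2} = 24964$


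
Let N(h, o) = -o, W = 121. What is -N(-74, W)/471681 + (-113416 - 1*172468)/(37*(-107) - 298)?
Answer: 1664772421/24789457 ≈ 67.156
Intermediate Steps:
-N(-74, W)/471681 + (-113416 - 1*172468)/(37*(-107) - 298) = -(-1)*121/471681 + (-113416 - 1*172468)/(37*(-107) - 298) = -1*(-121)*(1/471681) + (-113416 - 172468)/(-3959 - 298) = 121*(1/471681) - 285884/(-4257) = 121/471681 - 285884*(-1/4257) = 121/471681 + 285884/4257 = 1664772421/24789457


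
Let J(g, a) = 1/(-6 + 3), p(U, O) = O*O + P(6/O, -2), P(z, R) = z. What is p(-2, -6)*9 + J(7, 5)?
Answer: 944/3 ≈ 314.67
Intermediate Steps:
p(U, O) = O² + 6/O (p(U, O) = O*O + 6/O = O² + 6/O)
J(g, a) = -⅓ (J(g, a) = 1/(-3) = -⅓)
p(-2, -6)*9 + J(7, 5) = ((6 + (-6)³)/(-6))*9 - ⅓ = -(6 - 216)/6*9 - ⅓ = -⅙*(-210)*9 - ⅓ = 35*9 - ⅓ = 315 - ⅓ = 944/3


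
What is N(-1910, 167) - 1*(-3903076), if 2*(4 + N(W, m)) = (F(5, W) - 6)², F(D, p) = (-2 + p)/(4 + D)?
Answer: 318081410/81 ≈ 3.9269e+6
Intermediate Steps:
F(D, p) = (-2 + p)/(4 + D)
N(W, m) = -4 + (-56/9 + W/9)²/2 (N(W, m) = -4 + ((-2 + W)/(4 + 5) - 6)²/2 = -4 + ((-2 + W)/9 - 6)²/2 = -4 + ((-2/9 + W/9) - 6)²/2 = -4 + (-56/9 + W/9)²/2)
N(-1910, 167) - 1*(-3903076) = (-4 + (-56 - 1910)²/162) - 1*(-3903076) = (-4 + (1/162)*(-1966)²) + 3903076 = (-4 + (1/162)*3865156) + 3903076 = (-4 + 1932578/81) + 3903076 = 1932254/81 + 3903076 = 318081410/81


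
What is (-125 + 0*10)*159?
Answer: -19875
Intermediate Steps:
(-125 + 0*10)*159 = (-125 + 0)*159 = -125*159 = -19875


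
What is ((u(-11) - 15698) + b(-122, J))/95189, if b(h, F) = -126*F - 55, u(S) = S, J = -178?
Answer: 6664/95189 ≈ 0.070008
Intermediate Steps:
b(h, F) = -55 - 126*F
((u(-11) - 15698) + b(-122, J))/95189 = ((-11 - 15698) + (-55 - 126*(-178)))/95189 = (-15709 + (-55 + 22428))*(1/95189) = (-15709 + 22373)*(1/95189) = 6664*(1/95189) = 6664/95189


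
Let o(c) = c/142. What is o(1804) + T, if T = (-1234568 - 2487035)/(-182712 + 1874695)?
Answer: 1261934853/120130793 ≈ 10.505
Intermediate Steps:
o(c) = c/142 (o(c) = c*(1/142) = c/142)
T = -3721603/1691983 ≈ -2.1996
o(1804) + T = (1/142)*1804 - 3721603/1691983 = 902/71 - 3721603/1691983 = 1261934853/120130793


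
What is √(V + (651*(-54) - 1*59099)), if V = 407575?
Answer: √313322 ≈ 559.75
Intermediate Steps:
√(V + (651*(-54) - 1*59099)) = √(407575 + (651*(-54) - 1*59099)) = √(407575 + (-35154 - 59099)) = √(407575 - 94253) = √313322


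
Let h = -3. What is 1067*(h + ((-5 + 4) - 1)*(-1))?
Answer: -1067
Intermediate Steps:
1067*(h + ((-5 + 4) - 1)*(-1)) = 1067*(-3 + ((-5 + 4) - 1)*(-1)) = 1067*(-3 + (-1 - 1)*(-1)) = 1067*(-3 - 2*(-1)) = 1067*(-3 + 2) = 1067*(-1) = -1067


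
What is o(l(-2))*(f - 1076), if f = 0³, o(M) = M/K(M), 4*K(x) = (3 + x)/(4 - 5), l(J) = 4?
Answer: 17216/7 ≈ 2459.4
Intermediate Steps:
K(x) = -¾ - x/4 (K(x) = ((3 + x)/(4 - 5))/4 = ((3 + x)/(-1))/4 = ((3 + x)*(-1))/4 = (-3 - x)/4 = -¾ - x/4)
o(M) = M/(-¾ - M/4)
f = 0
o(l(-2))*(f - 1076) = (-4*4/(3 + 4))*(0 - 1076) = -4*4/7*(-1076) = -4*4*⅐*(-1076) = -16/7*(-1076) = 17216/7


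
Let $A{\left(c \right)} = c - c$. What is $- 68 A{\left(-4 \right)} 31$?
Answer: $0$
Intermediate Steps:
$A{\left(c \right)} = 0$
$- 68 A{\left(-4 \right)} 31 = \left(-68\right) 0 \cdot 31 = 0 \cdot 31 = 0$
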